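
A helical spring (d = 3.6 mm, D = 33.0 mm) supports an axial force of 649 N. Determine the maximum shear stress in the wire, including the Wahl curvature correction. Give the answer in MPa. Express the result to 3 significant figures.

Spring index C = D/d = 33.0/3.6 = 9.1667
K_W = (4C−1)/(4C−4) + 0.615/C = 35.667/32.667 + 0.0671 = 1.1589
τ₀ = 8FD/(πd³) = 8·649·33.0/(π·3.6³) = 171336/146.57 = 1168.9 MPa
τ_max = K·τ₀ = 1.1589 × 1168.9 = 1354.7 MPa

1350 MPa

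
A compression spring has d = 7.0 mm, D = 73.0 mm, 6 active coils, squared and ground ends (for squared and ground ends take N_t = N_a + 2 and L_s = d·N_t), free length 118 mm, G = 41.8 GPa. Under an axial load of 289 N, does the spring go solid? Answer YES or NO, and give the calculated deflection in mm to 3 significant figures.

k = Gd⁴/(8D³N_a) = (41.8×10³)(7.0⁴)/(8·73.0³·6) = 5.3748 N/mm
N_t = 8; L_s = 7.0·8 = 56 mm; δ_solid = L₀ − L_s = 118 − 56 = 62 mm
δ = F/k = 289/5.3748 = 53.77 mm
δ < δ_solid → spring does not go solid

NO, δ = 53.8 mm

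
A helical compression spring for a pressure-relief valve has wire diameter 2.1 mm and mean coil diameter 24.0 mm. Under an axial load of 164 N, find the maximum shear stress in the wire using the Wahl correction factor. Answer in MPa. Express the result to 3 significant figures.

Spring index C = D/d = 24.0/2.1 = 11.4286
K_W = (4C−1)/(4C−4) + 0.615/C = 44.714/41.714 + 0.0538 = 1.1257
τ₀ = 8FD/(πd³) = 8·164·24.0/(π·2.1³) = 31488/29.094 = 1082.3 MPa
τ_max = K·τ₀ = 1.1257 × 1082.3 = 1218.3 MPa

1220 MPa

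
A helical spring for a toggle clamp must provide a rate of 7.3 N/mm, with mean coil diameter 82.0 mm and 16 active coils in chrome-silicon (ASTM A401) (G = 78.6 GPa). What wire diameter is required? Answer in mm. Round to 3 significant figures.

9.00 mm

d = (8D³N_a·k / G)^(1/4) = (8·82.0³·16·7.3 / (78.6×10³))^0.25
  = (6554.7)^0.25 = 8.9978 mm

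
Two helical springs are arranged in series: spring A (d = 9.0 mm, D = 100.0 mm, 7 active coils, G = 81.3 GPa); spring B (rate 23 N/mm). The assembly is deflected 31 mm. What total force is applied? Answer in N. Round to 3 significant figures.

209 N

k_A = Gd⁴/(8D³N_a) = (81.3×10³)(9.0⁴)/(8·100.0³·7) = 9.5252 N/mm
Series: 1/k_eq = 1/9.5252 + 1/23 = 0.14846; k_eq = 6.7357 N/mm
F = k_eq·δ = 6.7357·31 = 208.81 N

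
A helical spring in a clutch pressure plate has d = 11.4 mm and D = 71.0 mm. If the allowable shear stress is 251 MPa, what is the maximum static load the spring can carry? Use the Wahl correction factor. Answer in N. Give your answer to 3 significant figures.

C = D/d = 71.0/11.4 = 6.2281
K_W = (4C−1)/(4C−4) + 0.615/C = 23.912/20.912 + 0.0987 = 1.2422
τ_max = K·8FD/(πd³) → F_max = τ_allow·πd³/(8DK)
F_max = 251·π·11.4³/(8·71.0·1.2422) = 1.1683e+06/705.57 = 1655.8 N

1660 N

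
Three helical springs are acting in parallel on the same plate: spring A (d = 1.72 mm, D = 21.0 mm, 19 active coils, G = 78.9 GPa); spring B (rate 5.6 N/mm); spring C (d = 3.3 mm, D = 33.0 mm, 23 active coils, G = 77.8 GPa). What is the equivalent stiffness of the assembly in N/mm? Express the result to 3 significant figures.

k_A = Gd⁴/(8D³N_a) = (78.9×10³)(1.72⁴)/(8·21.0³·19) = 0.49056 N/mm
k_C = Gd⁴/(8D³N_a) = (77.8×10³)(3.3⁴)/(8·33.0³·23) = 1.3953 N/mm
Parallel: k_eq = 0.49056 + 5.6 + 1.3953 = 7.4859 N/mm

7.49 N/mm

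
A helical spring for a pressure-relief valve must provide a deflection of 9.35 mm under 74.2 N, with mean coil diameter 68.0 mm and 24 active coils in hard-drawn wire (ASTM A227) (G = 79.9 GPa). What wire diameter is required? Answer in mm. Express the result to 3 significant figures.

Required rate k = F/δ = 74.2/9.35 = 7.9358 N/mm
d = (8D³N_a·k / G)^(1/4) = (8·68.0³·24·7.9358 / (79.9×10³))^0.25
  = (5996.2)^0.25 = 8.7997 mm

8.80 mm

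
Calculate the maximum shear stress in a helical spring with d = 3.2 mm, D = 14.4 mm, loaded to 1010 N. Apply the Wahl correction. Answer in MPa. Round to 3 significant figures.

Spring index C = D/d = 14.4/3.2 = 4.5000
K_W = (4C−1)/(4C−4) + 0.615/C = 17.000/14.000 + 0.1367 = 1.3510
τ₀ = 8FD/(πd³) = 8·1010·14.4/(π·3.2³) = 116352/102.94 = 1130.2 MPa
τ_max = K·τ₀ = 1.3510 × 1130.2 = 1526.9 MPa

1530 MPa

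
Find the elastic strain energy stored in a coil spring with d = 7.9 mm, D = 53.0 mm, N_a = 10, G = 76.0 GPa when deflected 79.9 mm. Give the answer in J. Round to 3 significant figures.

k = Gd⁴/(8D³N_a) = (76.0×10³)(7.9⁴)/(8·53.0³·10) = 24.854 N/mm
U = ½kδ² = 0.5 × 24.854 × 79.9² = 79336 N·mm = 79.336 J

79.3 J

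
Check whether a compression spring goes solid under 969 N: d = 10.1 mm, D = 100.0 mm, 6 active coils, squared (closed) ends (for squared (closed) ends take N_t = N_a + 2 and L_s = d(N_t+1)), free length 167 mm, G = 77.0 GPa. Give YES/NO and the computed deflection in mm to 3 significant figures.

k = Gd⁴/(8D³N_a) = (77.0×10³)(10.1⁴)/(8·100.0³·6) = 16.693 N/mm
N_t = 8; L_s = 10.1·9 = 90.9 mm; δ_solid = L₀ − L_s = 167 − 90.9 = 76.1 mm
δ = F/k = 969/16.693 = 58.048 mm
δ < δ_solid → spring does not go solid

NO, δ = 58.0 mm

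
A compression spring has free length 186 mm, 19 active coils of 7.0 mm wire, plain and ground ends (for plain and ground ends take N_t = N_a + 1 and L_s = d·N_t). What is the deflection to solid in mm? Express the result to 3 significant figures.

46.0 mm

N_t = 20; L_s = 7.0·20 = 140 mm
δ_solid = L₀ − L_s = 186 − 140 = 46 mm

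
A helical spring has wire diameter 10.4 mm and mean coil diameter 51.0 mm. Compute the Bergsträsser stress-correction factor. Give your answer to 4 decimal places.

1.3009

C = D/d = 51.0/10.4 = 4.9038
K_B = (4C+2)/(4C−3) = 21.615/16.615 = 1.3009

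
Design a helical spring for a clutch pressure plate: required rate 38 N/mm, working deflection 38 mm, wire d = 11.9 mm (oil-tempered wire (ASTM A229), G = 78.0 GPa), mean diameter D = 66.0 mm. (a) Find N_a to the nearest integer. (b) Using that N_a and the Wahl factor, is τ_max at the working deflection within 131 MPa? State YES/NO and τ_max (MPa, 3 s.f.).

(a) 18 coils; (b) NO, τ_max = 183 MPa

N_a = Gd⁴/(8D³k) = (78.0×10³)(11.9⁴)/(8·66.0³·38) = 17.9 → N_a = 18
Actual rate k = Gd⁴/(8D³·18) = 37.782 N/mm
Working load F = kδ = 37.782·38 = 1435.7 N
C = 66.0/11.9 = 5.5462; K_W = (4C−1)/(4C−4)+0.615/C = 1.2759
τ_max = K_W·8FD/(πd³) = 1.2759·143.19 = 182.69 MPa
τ_max > 131 MPa → exceeds allowable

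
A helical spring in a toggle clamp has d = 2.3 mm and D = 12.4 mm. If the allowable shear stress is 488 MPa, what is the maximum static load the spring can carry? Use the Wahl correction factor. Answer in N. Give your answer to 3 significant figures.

146 N

C = D/d = 12.4/2.3 = 5.3913
K_W = (4C−1)/(4C−4) + 0.615/C = 20.565/17.565 + 0.1141 = 1.2849
τ_max = K·8FD/(πd³) → F_max = τ_allow·πd³/(8DK)
F_max = 488·π·2.3³/(8·12.4·1.2849) = 18653/127.46 = 146.35 N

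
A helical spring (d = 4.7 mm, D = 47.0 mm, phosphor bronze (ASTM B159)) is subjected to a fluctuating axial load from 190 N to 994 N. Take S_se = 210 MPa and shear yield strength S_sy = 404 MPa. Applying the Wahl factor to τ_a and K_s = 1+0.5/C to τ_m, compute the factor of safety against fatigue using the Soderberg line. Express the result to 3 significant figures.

C = D/d = 47.0/4.7 = 10.0000; K_W = (4C−1)/(4C−4)+0.615/C = 1.1448; K_s = 1+0.5/C = 1.0500
F_a = (F_max−F_min)/2 = 402 N; F_m = (F_max+F_min)/2 = 592 N
τ_a = K_W·8F_aD/(πd³) = 1.1448 × 463.42 = 530.53 MPa
τ_m = K_s·8F_mD/(πd³) = 1.0500 × 682.44 = 716.56 MPa
Soderberg: 1/n_f = τ_a/S_se + τ_m/S_sy = 530.53/210 + 716.56/404 = 2.52635 + 1.77367 = 4.3
n_f = 1/4.3 = 0.2326

0.233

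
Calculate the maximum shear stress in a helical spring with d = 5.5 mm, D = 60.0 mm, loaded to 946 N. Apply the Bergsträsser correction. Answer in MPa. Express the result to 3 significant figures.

Spring index C = D/d = 60.0/5.5 = 10.9091
K_B = (4C+2)/(4C−3) = 45.636/40.636 = 1.1230
τ₀ = 8FD/(πd³) = 8·946·60.0/(π·5.5³) = 454080/522.68 = 868.75 MPa
τ_max = K·τ₀ = 1.1230 × 868.75 = 975.64 MPa

976 MPa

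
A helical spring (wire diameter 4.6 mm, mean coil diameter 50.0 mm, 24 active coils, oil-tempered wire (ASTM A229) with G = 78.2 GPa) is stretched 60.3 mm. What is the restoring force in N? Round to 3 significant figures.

k = Gd⁴/(8D³N_a) = (78.2×10³)(4.6⁴)/(8·50.0³·24) = 1.4589 N/mm
F = k·δ = 1.4589 × 60.3 = 87.972 N

88.0 N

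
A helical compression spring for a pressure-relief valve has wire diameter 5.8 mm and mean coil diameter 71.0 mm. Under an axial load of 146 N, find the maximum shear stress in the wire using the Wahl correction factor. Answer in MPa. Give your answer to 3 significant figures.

Spring index C = D/d = 71.0/5.8 = 12.2414
K_W = (4C−1)/(4C−4) + 0.615/C = 47.966/44.966 + 0.0502 = 1.1170
τ₀ = 8FD/(πd³) = 8·146·71.0/(π·5.8³) = 82928/612.96 = 135.29 MPa
τ_max = K·τ₀ = 1.1170 × 135.29 = 151.11 MPa

151 MPa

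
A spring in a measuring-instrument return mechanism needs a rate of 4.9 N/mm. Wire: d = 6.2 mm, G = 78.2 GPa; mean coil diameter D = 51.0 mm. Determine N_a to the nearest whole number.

N_a = Gd⁴/(8D³k) = (78.2×10³ × 6.2⁴)/(8 × 51.0³ × 4.9)
    = 1.15551e+08 / 5.19992e+06 = 22.22 → 22 coils

22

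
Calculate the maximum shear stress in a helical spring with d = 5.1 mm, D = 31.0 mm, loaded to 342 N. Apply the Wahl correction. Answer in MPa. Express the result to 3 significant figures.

254 MPa

Spring index C = D/d = 31.0/5.1 = 6.0784
K_W = (4C−1)/(4C−4) + 0.615/C = 23.314/20.314 + 0.1012 = 1.2489
τ₀ = 8FD/(πd³) = 8·342·31.0/(π·5.1³) = 84816/416.74 = 203.52 MPa
τ_max = K·τ₀ = 1.2489 × 203.52 = 254.17 MPa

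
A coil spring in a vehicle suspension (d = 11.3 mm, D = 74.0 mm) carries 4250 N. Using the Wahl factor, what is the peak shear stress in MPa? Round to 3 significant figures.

682 MPa

Spring index C = D/d = 74.0/11.3 = 6.5487
K_W = (4C−1)/(4C−4) + 0.615/C = 25.195/22.195 + 0.0939 = 1.2291
τ₀ = 8FD/(πd³) = 8·4250·74.0/(π·11.3³) = 2.516e+06/4533 = 555.04 MPa
τ_max = K·τ₀ = 1.2291 × 555.04 = 682.19 MPa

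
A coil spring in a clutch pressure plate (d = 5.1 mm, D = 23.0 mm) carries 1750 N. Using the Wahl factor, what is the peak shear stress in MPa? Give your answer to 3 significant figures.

1040 MPa

Spring index C = D/d = 23.0/5.1 = 4.5098
K_W = (4C−1)/(4C−4) + 0.615/C = 17.039/14.039 + 0.1364 = 1.3501
τ₀ = 8FD/(πd³) = 8·1750·23.0/(π·5.1³) = 322000/416.74 = 772.67 MPa
τ_max = K·τ₀ = 1.3501 × 772.67 = 1043.2 MPa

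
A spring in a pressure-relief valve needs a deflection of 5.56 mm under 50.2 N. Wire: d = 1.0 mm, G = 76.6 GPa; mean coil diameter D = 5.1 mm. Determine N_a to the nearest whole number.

Required rate k = F/δ = 50.2/5.56 = 9.0288 N/mm
N_a = Gd⁴/(8D³k) = (76.6×10³ × 1.0⁴)/(8 × 5.1³ × 9.0288)
    = 76600 / 9581.41 = 7.995 → 8 coils

8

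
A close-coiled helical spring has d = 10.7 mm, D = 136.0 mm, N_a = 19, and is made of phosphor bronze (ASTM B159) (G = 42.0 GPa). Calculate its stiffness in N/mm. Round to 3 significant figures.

1.44 N/mm

k = Gd⁴/(8D³N_a) = (42.0×10³ × 10.7⁴) / (8 × 136.0³ × 19)
  = 5.50534e+08 / 3.82349e+08 = 1.4399 N/mm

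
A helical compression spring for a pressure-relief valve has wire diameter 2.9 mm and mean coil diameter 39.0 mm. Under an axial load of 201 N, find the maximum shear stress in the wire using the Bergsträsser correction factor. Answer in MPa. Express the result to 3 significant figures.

Spring index C = D/d = 39.0/2.9 = 13.4483
K_B = (4C+2)/(4C−3) = 55.793/50.793 = 1.0984
τ₀ = 8FD/(πd³) = 8·201·39.0/(π·2.9³) = 62712/76.62 = 818.48 MPa
τ_max = K·τ₀ = 1.0984 × 818.48 = 899.05 MPa

899 MPa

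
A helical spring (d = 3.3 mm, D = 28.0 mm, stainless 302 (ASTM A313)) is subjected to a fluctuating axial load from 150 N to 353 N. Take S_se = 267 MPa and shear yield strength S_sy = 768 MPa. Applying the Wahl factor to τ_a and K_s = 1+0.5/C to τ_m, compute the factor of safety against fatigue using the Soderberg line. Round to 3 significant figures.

0.636

C = D/d = 28.0/3.3 = 8.4848; K_W = (4C−1)/(4C−4)+0.615/C = 1.1727; K_s = 1+0.5/C = 1.0589
F_a = (F_max−F_min)/2 = 101.5 N; F_m = (F_max+F_min)/2 = 251.5 N
τ_a = K_W·8F_aD/(πd³) = 1.1727 × 201.38 = 236.16 MPa
τ_m = K_s·8F_mD/(πd³) = 1.0589 × 498.99 = 528.4 MPa
Soderberg: 1/n_f = τ_a/S_se + τ_m/S_sy = 236.16/267 + 528.4/768 = 0.88449 + 0.68802 = 1.5725
n_f = 1/1.5725 = 0.6359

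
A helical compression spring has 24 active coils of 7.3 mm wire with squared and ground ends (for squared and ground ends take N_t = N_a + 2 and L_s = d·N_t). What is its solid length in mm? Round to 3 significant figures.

190 mm

squared and ground ends: N_t = N_a + 2 = 24 + 2 = 26
L_s = d·N_t = 7.3 × 26 = 189.8 mm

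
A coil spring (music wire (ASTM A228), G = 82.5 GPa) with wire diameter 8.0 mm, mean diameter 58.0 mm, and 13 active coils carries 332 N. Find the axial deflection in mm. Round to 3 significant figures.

k = Gd⁴/(8D³N_a) = (82.5×10³)(8.0⁴)/(8·58.0³·13) = 16.653 N/mm
δ = F/k = 332 / 16.653 = 19.936 mm

19.9 mm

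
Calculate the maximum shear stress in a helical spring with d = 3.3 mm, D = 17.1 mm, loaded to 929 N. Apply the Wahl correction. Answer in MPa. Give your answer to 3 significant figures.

Spring index C = D/d = 17.1/3.3 = 5.1818
K_W = (4C−1)/(4C−4) + 0.615/C = 19.727/16.727 + 0.1187 = 1.2980
τ₀ = 8FD/(πd³) = 8·929·17.1/(π·3.3³) = 127087/112.9 = 1125.7 MPa
τ_max = K·τ₀ = 1.2980 × 1125.7 = 1461.2 MPa

1460 MPa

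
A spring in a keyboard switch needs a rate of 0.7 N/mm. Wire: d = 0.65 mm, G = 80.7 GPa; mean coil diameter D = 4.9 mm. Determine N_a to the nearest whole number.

N_a = Gd⁴/(8D³k) = (80.7×10³ × 0.65⁴)/(8 × 4.9³ × 0.7)
    = 14405.5 / 658.834 = 21.87 → 22 coils

22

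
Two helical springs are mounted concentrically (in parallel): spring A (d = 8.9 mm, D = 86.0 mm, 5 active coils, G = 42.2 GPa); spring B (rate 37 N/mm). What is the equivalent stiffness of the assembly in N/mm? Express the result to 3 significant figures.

k_A = Gd⁴/(8D³N_a) = (42.2×10³)(8.9⁴)/(8·86.0³·5) = 10.407 N/mm
Parallel: k_eq = 10.407 + 37 = 47.407 N/mm

47.4 N/mm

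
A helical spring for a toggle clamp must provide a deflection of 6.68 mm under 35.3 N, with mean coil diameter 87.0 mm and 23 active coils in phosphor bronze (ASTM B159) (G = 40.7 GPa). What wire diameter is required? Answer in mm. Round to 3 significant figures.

Required rate k = F/δ = 35.3/6.68 = 5.2844 N/mm
d = (8D³N_a·k / G)^(1/4) = (8·87.0³·23·5.2844 / (40.7×10³))^0.25
  = (15732)^0.25 = 11.1994 mm

11.2 mm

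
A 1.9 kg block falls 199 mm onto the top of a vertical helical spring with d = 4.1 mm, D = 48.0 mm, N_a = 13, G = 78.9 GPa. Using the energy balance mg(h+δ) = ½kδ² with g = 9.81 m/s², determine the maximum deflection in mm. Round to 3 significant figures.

k = Gd⁴/(8D³N_a) = (78.9×10³)(4.1⁴)/(8·48.0³·13) = 1.9385 N/mm
W = mg = 1.9 × 9.81 = 18.639 N
½kδ² − Wδ − Wh = 0 → δ = (W + √(W² + 2kWh))/k
δ = (18.639 + √(347.41 + 14380.1))/1.9385 = (18.639 + 121.36)/1.9385 = 72.22 mm

72.2 mm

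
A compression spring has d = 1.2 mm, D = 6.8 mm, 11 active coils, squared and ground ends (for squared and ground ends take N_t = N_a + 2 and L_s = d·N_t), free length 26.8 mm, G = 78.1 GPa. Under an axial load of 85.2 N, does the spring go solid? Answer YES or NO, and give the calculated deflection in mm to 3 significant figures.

YES, δ = 14.6 mm

k = Gd⁴/(8D³N_a) = (78.1×10³)(1.2⁴)/(8·6.8³·11) = 5.8528 N/mm
N_t = 13; L_s = 1.2·13 = 15.6 mm; δ_solid = L₀ − L_s = 26.8 − 15.6 = 11.2 mm
δ = F/k = 85.2/5.8528 = 14.557 mm
δ ≥ δ_solid → spring goes solid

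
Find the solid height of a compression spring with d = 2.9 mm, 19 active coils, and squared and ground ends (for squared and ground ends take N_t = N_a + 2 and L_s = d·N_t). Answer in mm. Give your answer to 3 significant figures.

60.9 mm

squared and ground ends: N_t = N_a + 2 = 19 + 2 = 21
L_s = d·N_t = 2.9 × 21 = 60.9 mm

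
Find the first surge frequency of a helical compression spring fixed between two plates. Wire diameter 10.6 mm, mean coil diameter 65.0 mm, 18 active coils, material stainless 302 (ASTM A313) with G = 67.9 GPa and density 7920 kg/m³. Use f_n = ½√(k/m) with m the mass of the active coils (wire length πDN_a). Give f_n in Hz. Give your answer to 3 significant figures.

k = Gd⁴/(8D³N_a) = (67.9×10³)(10.6⁴)/(8·65.0³·18) = 21.677 N/mm = 21677 N/m
Wire length L = πDN_a = π·65.0·18 = 3675.7 mm
m = ρ·(πd²/4)·L = 7920 × 88.247×10⁻⁶ m² × 3.6757 m = 2.569 kg
f_n = ½√(k/m) = 0.5·√(21677/2.569) = 0.5·√(8437.8) = 45.929 Hz

45.9 Hz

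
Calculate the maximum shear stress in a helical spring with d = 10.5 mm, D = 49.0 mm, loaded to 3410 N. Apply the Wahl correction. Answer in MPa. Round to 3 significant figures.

491 MPa

Spring index C = D/d = 49.0/10.5 = 4.6667
K_W = (4C−1)/(4C−4) + 0.615/C = 17.667/14.667 + 0.1318 = 1.3363
τ₀ = 8FD/(πd³) = 8·3410·49.0/(π·10.5³) = 1.33672e+06/3636.8 = 367.56 MPa
τ_max = K·τ₀ = 1.3363 × 367.56 = 491.18 MPa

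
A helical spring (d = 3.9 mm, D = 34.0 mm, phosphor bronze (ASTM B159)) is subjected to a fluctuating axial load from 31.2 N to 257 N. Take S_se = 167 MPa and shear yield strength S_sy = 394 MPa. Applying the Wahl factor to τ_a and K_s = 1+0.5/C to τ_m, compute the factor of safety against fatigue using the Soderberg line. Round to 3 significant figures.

C = D/d = 34.0/3.9 = 8.7179; K_W = (4C−1)/(4C−4)+0.615/C = 1.1677; K_s = 1+0.5/C = 1.0574
F_a = (F_max−F_min)/2 = 112.9 N; F_m = (F_max+F_min)/2 = 144.1 N
τ_a = K_W·8F_aD/(πd³) = 1.1677 × 164.79 = 192.42 MPa
τ_m = K_s·8F_mD/(πd³) = 1.0574 × 210.32 = 222.39 MPa
Soderberg: 1/n_f = τ_a/S_se + τ_m/S_sy = 192.42/167 + 222.39/394 = 1.15224 + 0.56443 = 1.7167
n_f = 1/1.7167 = 0.5825

0.583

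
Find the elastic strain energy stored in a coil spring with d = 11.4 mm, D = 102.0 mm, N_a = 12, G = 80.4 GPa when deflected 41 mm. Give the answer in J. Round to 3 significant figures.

k = Gd⁴/(8D³N_a) = (80.4×10³)(11.4⁴)/(8·102.0³·12) = 13.329 N/mm
U = ½kδ² = 0.5 × 13.329 × 41² = 11203 N·mm = 11.203 J

11.2 J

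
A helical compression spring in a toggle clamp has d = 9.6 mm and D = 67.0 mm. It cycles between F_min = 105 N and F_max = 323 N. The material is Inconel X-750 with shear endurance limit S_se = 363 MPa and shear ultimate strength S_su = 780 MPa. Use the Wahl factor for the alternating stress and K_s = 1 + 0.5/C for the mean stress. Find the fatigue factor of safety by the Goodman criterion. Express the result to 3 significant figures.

C = D/d = 67.0/9.6 = 6.9792; K_W = (4C−1)/(4C−4)+0.615/C = 1.2136; K_s = 1+0.5/C = 1.0716
F_a = (F_max−F_min)/2 = 109 N; F_m = (F_max+F_min)/2 = 214 N
τ_a = K_W·8F_aD/(πd³) = 1.2136 × 21.02 = 25.509 MPa
τ_m = K_s·8F_mD/(πd³) = 1.0716 × 41.268 = 44.225 MPa
Goodman: 1/n_f = τ_a/S_se + τ_m/S_su = 25.509/363 + 44.225/780 = 0.07027 + 0.05670 = 0.12697
n_f = 1/0.12697 = 7.876

7.88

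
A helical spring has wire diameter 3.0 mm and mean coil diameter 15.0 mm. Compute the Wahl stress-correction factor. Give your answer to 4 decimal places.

1.3105

C = D/d = 15.0/3.0 = 5.0000
K_W = (4C−1)/(4C−4) + 0.615/C = 19.000/16.000 + 0.1230 = 1.3105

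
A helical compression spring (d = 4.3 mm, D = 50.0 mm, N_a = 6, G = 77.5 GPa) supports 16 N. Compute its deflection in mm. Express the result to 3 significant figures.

k = Gd⁴/(8D³N_a) = (77.5×10³)(4.3⁴)/(8·50.0³·6) = 4.416 N/mm
δ = F/k = 16 / 4.416 = 3.6232 mm

3.62 mm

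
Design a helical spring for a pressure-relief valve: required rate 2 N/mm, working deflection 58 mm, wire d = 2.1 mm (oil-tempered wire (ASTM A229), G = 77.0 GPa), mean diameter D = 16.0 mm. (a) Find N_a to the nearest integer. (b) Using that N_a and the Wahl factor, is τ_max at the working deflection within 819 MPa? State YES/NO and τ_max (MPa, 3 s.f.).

N_a = Gd⁴/(8D³k) = (77.0×10³)(2.1⁴)/(8·16.0³·2) = 22.85 → N_a = 23
Actual rate k = Gd⁴/(8D³·23) = 1.987 N/mm
Working load F = kδ = 1.987·58 = 115.24 N
C = 16.0/2.1 = 7.6190; K_W = (4C−1)/(4C−4)+0.615/C = 1.1940
τ_max = K_W·8FD/(πd³) = 1.1940·507.01 = 605.39 MPa
τ_max ≤ 819 MPa → acceptable

(a) 23 coils; (b) YES, τ_max = 605 MPa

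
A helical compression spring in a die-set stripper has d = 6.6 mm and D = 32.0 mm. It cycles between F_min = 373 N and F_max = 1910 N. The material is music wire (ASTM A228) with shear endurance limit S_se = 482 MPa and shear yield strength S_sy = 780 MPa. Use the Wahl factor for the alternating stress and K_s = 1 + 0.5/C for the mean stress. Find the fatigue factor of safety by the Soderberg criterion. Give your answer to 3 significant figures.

0.948

C = D/d = 32.0/6.6 = 4.8485; K_W = (4C−1)/(4C−4)+0.615/C = 1.3217; K_s = 1+0.5/C = 1.1031
F_a = (F_max−F_min)/2 = 768.5 N; F_m = (F_max+F_min)/2 = 1141.5 N
τ_a = K_W·8F_aD/(πd³) = 1.3217 × 217.82 = 287.9 MPa
τ_m = K_s·8F_mD/(πd³) = 1.1031 × 323.54 = 356.91 MPa
Soderberg: 1/n_f = τ_a/S_se + τ_m/S_sy = 287.9/482 + 356.91/780 = 0.59731 + 0.45758 = 1.0549
n_f = 1/1.0549 = 0.948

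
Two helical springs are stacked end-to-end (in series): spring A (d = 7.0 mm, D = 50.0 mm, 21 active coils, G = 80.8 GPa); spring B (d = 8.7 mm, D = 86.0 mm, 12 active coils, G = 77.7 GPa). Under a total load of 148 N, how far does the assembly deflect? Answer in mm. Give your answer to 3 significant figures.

36.3 mm

k_A = Gd⁴/(8D³N_a) = (80.8×10³)(7.0⁴)/(8·50.0³·21) = 9.2381 N/mm
k_B = Gd⁴/(8D³N_a) = (77.7×10³)(8.7⁴)/(8·86.0³·12) = 7.2901 N/mm
Series: 1/k_eq = 1/9.2381 + 1/7.2901 = 0.24542; k_eq = 4.0746 N/mm
δ = F/k_eq = 148/4.0746 = 36.322 mm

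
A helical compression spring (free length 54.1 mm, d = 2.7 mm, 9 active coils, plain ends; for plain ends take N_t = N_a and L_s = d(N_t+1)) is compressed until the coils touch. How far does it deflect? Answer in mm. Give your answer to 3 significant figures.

27.1 mm

N_t = 9; L_s = 2.7·10 = 27 mm
δ_solid = L₀ − L_s = 54.1 − 27 = 27.1 mm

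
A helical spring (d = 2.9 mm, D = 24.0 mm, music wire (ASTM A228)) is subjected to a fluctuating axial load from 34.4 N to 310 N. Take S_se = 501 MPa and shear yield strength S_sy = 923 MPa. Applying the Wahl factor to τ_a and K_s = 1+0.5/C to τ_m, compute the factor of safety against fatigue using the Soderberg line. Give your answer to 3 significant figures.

0.765

C = D/d = 24.0/2.9 = 8.2759; K_W = (4C−1)/(4C−4)+0.615/C = 1.1774; K_s = 1+0.5/C = 1.0604
F_a = (F_max−F_min)/2 = 137.8 N; F_m = (F_max+F_min)/2 = 172.2 N
τ_a = K_W·8F_aD/(πd³) = 1.1774 × 345.31 = 406.56 MPa
τ_m = K_s·8F_mD/(πd³) = 1.0604 × 431.51 = 457.58 MPa
Soderberg: 1/n_f = τ_a/S_se + τ_m/S_sy = 406.56/501 + 457.58/923 = 0.81150 + 0.49575 = 1.3073
n_f = 1/1.3073 = 0.765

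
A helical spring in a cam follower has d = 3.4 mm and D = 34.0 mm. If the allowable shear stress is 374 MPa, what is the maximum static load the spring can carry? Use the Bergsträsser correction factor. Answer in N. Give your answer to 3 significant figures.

C = D/d = 34.0/3.4 = 10.0000
K_B = (4C+2)/(4C−3) = 42.000/37.000 = 1.1351
τ_max = K·8FD/(πd³) → F_max = τ_allow·πd³/(8DK)
F_max = 374·π·3.4³/(8·34.0·1.1351) = 46180/308.76 = 149.57 N

150 N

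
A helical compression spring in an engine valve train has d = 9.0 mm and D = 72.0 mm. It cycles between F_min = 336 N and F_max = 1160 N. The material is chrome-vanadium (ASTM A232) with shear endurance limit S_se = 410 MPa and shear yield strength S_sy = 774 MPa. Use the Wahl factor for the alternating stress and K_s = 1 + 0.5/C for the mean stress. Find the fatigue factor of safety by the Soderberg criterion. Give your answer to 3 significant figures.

C = D/d = 72.0/9.0 = 8.0000; K_W = (4C−1)/(4C−4)+0.615/C = 1.1840; K_s = 1+0.5/C = 1.0625
F_a = (F_max−F_min)/2 = 412 N; F_m = (F_max+F_min)/2 = 748 N
τ_a = K_W·8F_aD/(πd³) = 1.1840 × 103.62 = 122.69 MPa
τ_m = K_s·8F_mD/(πd³) = 1.0625 × 188.13 = 199.88 MPa
Soderberg: 1/n_f = τ_a/S_se + τ_m/S_sy = 122.69/410 + 199.88/774 = 0.29924 + 0.25825 = 0.55748
n_f = 1/0.55748 = 1.794

1.79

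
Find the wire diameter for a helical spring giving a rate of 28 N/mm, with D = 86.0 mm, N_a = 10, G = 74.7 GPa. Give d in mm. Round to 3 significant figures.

11.8 mm

d = (8D³N_a·k / G)^(1/4) = (8·86.0³·10·28 / (74.7×10³))^0.25
  = (19073)^0.25 = 11.7518 mm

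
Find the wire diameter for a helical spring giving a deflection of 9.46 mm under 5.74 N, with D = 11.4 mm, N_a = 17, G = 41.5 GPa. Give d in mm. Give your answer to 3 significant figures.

Required rate k = F/δ = 5.74/9.46 = 0.60677 N/mm
d = (8D³N_a·k / G)^(1/4) = (8·11.4³·17·0.60677 / (41.5×10³))^0.25
  = (2.946)^0.25 = 1.3101 mm

1.31 mm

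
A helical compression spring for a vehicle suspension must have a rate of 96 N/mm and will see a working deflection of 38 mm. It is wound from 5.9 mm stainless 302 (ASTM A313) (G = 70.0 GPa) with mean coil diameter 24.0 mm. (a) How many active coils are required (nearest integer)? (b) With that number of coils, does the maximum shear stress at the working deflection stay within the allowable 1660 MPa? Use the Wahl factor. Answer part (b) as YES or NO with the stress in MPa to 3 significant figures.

N_a = Gd⁴/(8D³k) = (70.0×10³)(5.9⁴)/(8·24.0³·96) = 7.989 → N_a = 8
Actual rate k = Gd⁴/(8D³·8) = 95.872 N/mm
Working load F = kδ = 95.872·38 = 3643.1 N
C = 24.0/5.9 = 4.0678; K_W = (4C−1)/(4C−4)+0.615/C = 1.3957
τ_max = K_W·8FD/(πd³) = 1.3957·1084.1 = 1513 MPa
τ_max ≤ 1660 MPa → acceptable

(a) 8 coils; (b) YES, τ_max = 1510 MPa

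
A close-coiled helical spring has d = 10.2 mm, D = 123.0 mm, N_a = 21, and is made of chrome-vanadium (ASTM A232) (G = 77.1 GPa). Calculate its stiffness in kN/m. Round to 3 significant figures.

2.67 kN/m

k = Gd⁴/(8D³N_a) = (77.1×10³ × 10.2⁴) / (8 × 123.0³ × 21)
  = 8.34555e+08 / 3.12626e+08 = 2.6695 N/mm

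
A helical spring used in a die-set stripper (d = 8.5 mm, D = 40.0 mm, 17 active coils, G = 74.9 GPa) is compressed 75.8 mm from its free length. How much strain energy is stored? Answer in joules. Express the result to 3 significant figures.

129 J

k = Gd⁴/(8D³N_a) = (74.9×10³)(8.5⁴)/(8·40.0³·17) = 44.92 N/mm
U = ½kδ² = 0.5 × 44.92 × 75.8² = 1.2905e+05 N·mm = 129.05 J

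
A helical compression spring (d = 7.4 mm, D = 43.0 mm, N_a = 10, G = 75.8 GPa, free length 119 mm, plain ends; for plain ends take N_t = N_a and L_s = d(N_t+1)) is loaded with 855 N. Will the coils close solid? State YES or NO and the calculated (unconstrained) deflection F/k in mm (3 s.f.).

NO, δ = 23.9 mm

k = Gd⁴/(8D³N_a) = (75.8×10³)(7.4⁴)/(8·43.0³·10) = 35.736 N/mm
N_t = 10; L_s = 7.4·11 = 81.4 mm; δ_solid = L₀ − L_s = 119 − 81.4 = 37.6 mm
δ = F/k = 855/35.736 = 23.926 mm
δ < δ_solid → spring does not go solid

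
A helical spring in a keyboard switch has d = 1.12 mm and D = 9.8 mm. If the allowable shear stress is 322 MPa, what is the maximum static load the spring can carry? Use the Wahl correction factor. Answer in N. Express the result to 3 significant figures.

C = D/d = 9.8/1.12 = 8.7500
K_W = (4C−1)/(4C−4) + 0.615/C = 34.000/31.000 + 0.0703 = 1.1671
τ_max = K·8FD/(πd³) → F_max = τ_allow·πd³/(8DK)
F_max = 322·π·1.12³/(8·9.8·1.1671) = 1421.2/91.497 = 15.533 N

15.5 N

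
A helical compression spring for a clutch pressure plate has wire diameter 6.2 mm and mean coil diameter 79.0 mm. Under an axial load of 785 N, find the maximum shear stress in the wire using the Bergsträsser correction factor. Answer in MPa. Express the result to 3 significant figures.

Spring index C = D/d = 79.0/6.2 = 12.7419
K_B = (4C+2)/(4C−3) = 52.968/47.968 = 1.1042
τ₀ = 8FD/(πd³) = 8·785·79.0/(π·6.2³) = 496120/748.73 = 662.62 MPa
τ_max = K·τ₀ = 1.1042 × 662.62 = 731.68 MPa

732 MPa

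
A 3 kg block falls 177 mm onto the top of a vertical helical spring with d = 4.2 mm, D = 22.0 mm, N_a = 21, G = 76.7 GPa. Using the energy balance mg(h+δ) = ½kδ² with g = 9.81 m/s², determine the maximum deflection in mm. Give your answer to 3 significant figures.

k = Gd⁴/(8D³N_a) = (76.7×10³)(4.2⁴)/(8·22.0³·21) = 13.342 N/mm
W = mg = 3 × 9.81 = 29.43 N
½kδ² − Wδ − Wh = 0 → δ = (W + √(W² + 2kWh))/k
δ = (29.43 + √(866.12 + 138998))/13.342 = (29.43 + 373.98)/13.342 = 30.237 mm

30.2 mm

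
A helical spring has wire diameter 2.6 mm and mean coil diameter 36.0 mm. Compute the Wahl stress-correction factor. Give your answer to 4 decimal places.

C = D/d = 36.0/2.6 = 13.8462
K_W = (4C−1)/(4C−4) + 0.615/C = 54.385/51.385 + 0.0444 = 1.1028

1.1028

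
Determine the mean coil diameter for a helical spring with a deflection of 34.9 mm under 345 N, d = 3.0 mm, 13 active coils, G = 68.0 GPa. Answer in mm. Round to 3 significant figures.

Required rate k = F/δ = 345/34.9 = 9.8854 N/mm
D = (Gd⁴/(8N_a·k))^(1/3) = (68.0×10³·3.0⁴/(8·13·9.8854))^(1/3)
  = (5357.56)^(1/3) = 17.4980 mm

17.5 mm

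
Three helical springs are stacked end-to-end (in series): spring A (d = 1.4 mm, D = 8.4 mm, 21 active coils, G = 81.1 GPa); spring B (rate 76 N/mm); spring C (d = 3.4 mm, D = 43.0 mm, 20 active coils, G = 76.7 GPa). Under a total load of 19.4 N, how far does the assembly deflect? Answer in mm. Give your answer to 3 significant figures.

30.5 mm

k_A = Gd⁴/(8D³N_a) = (81.1×10³)(1.4⁴)/(8·8.4³·21) = 3.1289 N/mm
k_C = Gd⁴/(8D³N_a) = (76.7×10³)(3.4⁴)/(8·43.0³·20) = 0.80572 N/mm
Series: 1/k_eq = 1/3.1289 + 1/76 + 1/0.80572 = 1.5739; k_eq = 0.63537 N/mm
δ = F/k_eq = 19.4/0.63537 = 30.533 mm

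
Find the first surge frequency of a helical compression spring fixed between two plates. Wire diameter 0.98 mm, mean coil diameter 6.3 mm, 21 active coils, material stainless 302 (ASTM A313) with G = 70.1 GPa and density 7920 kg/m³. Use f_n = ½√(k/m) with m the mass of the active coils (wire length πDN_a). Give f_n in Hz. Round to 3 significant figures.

394 Hz

k = Gd⁴/(8D³N_a) = (70.1×10³)(0.98⁴)/(8·6.3³·21) = 1.5392 N/mm = 1539.2 N/m
Wire length L = πDN_a = π·6.3·21 = 415.63 mm
m = ρ·(πd²/4)·L = 7920 × 0.7543×10⁻⁶ m² × 0.41563 m = 0.002483 kg
f_n = ½√(k/m) = 0.5·√(1539.2/0.002483) = 0.5·√(6.1989e+05) = 393.67 Hz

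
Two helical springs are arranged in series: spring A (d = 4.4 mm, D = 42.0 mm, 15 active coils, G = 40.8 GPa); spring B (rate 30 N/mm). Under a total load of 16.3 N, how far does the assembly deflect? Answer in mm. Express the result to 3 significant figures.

k_A = Gd⁴/(8D³N_a) = (40.8×10³)(4.4⁴)/(8·42.0³·15) = 1.7201 N/mm
Series: 1/k_eq = 1/1.7201 + 1/30 = 0.61471; k_eq = 1.6268 N/mm
δ = F/k_eq = 16.3/1.6268 = 10.02 mm

10.0 mm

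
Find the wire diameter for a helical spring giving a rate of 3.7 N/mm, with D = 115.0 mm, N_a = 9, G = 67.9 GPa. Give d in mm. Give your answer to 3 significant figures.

d = (8D³N_a·k / G)^(1/4) = (8·115.0³·9·3.7 / (67.9×10³))^0.25
  = (5967)^0.25 = 8.7890 mm

8.79 mm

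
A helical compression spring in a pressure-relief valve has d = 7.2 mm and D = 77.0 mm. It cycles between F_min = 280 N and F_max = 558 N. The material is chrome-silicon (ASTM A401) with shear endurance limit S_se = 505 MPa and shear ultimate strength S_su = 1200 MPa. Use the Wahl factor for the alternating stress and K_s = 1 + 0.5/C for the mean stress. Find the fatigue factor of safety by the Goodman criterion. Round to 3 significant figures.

2.81

C = D/d = 77.0/7.2 = 10.6944; K_W = (4C−1)/(4C−4)+0.615/C = 1.1349; K_s = 1+0.5/C = 1.0468
F_a = (F_max−F_min)/2 = 139 N; F_m = (F_max+F_min)/2 = 419 N
τ_a = K_W·8F_aD/(πd³) = 1.1349 × 73.021 = 82.869 MPa
τ_m = K_s·8F_mD/(πd³) = 1.0468 × 220.11 = 230.4 MPa
Goodman: 1/n_f = τ_a/S_se + τ_m/S_su = 82.869/505 + 230.4/1200 = 0.16410 + 0.19200 = 0.3561
n_f = 1/0.3561 = 2.808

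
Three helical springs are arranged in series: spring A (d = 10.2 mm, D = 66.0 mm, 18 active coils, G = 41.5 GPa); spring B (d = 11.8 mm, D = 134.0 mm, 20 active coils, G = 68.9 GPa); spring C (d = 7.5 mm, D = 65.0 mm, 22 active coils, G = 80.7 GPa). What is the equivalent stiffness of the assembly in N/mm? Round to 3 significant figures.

k_A = Gd⁴/(8D³N_a) = (41.5×10³)(10.2⁴)/(8·66.0³·18) = 10.851 N/mm
k_B = Gd⁴/(8D³N_a) = (68.9×10³)(11.8⁴)/(8·134.0³·20) = 3.4699 N/mm
k_C = Gd⁴/(8D³N_a) = (80.7×10³)(7.5⁴)/(8·65.0³·22) = 5.2828 N/mm
Series: 1/k_eq = 1/10.851 + 1/3.4699 + 1/5.2828 = 0.56965; k_eq = 1.7555 N/mm

1.76 N/mm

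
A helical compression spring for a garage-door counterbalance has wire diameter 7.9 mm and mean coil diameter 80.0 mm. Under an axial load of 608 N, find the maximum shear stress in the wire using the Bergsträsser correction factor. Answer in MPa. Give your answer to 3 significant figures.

285 MPa

Spring index C = D/d = 80.0/7.9 = 10.1266
K_B = (4C+2)/(4C−3) = 42.506/37.506 = 1.1333
τ₀ = 8FD/(πd³) = 8·608·80.0/(π·7.9³) = 389120/1548.9 = 251.22 MPa
τ_max = K·τ₀ = 1.1333 × 251.22 = 284.71 MPa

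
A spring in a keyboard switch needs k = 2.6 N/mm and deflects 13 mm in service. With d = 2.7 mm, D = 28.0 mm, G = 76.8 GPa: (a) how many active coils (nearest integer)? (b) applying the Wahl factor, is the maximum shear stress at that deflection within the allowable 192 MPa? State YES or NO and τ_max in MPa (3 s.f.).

(a) 9 coils; (b) YES, τ_max = 139 MPa

N_a = Gd⁴/(8D³k) = (76.8×10³)(2.7⁴)/(8·28.0³·2.6) = 8.939 → N_a = 9
Actual rate k = Gd⁴/(8D³·9) = 2.5823 N/mm
Working load F = kδ = 2.5823·13 = 33.57 N
C = 28.0/2.7 = 10.3704; K_W = (4C−1)/(4C−4)+0.615/C = 1.1393
τ_max = K_W·8FD/(πd³) = 1.1393·121.61 = 138.55 MPa
τ_max ≤ 192 MPa → acceptable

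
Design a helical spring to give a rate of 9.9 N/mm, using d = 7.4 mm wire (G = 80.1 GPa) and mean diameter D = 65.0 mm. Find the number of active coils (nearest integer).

N_a = Gd⁴/(8D³k) = (80.1×10³ × 7.4⁴)/(8 × 65.0³ × 9.9)
    = 2.40192e+08 / 2.17503e+07 = 11.04 → 11 coils

11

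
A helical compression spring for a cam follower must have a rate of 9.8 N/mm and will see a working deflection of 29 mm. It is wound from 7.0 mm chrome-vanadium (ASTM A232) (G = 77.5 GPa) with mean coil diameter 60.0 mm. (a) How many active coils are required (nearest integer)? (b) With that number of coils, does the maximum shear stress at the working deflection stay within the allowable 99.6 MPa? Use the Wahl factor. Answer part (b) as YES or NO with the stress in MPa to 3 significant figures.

(a) 11 coils; (b) NO, τ_max = 148 MPa

N_a = Gd⁴/(8D³k) = (77.5×10³)(7.0⁴)/(8·60.0³·9.8) = 10.99 → N_a = 11
Actual rate k = Gd⁴/(8D³·11) = 9.7894 N/mm
Working load F = kδ = 9.7894·29 = 283.89 N
C = 60.0/7.0 = 8.5714; K_W = (4C−1)/(4C−4)+0.615/C = 1.1708
τ_max = K_W·8FD/(πd³) = 1.1708·126.46 = 148.06 MPa
τ_max > 99.6 MPa → exceeds allowable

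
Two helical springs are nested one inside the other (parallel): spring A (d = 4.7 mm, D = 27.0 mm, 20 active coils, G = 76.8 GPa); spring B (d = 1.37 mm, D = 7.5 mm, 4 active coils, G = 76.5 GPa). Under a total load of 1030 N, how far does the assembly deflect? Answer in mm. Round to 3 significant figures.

k_A = Gd⁴/(8D³N_a) = (76.8×10³)(4.7⁴)/(8·27.0³·20) = 11.9 N/mm
k_B = Gd⁴/(8D³N_a) = (76.5×10³)(1.37⁴)/(8·7.5³·4) = 19.962 N/mm
Parallel: k_eq = 11.9 + 19.962 = 31.862 N/mm
δ = F/k_eq = 1030/31.862 = 32.327 mm

32.3 mm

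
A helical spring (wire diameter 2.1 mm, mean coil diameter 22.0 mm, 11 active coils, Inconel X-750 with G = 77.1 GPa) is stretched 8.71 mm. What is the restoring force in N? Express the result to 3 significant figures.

k = Gd⁴/(8D³N_a) = (77.1×10³)(2.1⁴)/(8·22.0³·11) = 1.6002 N/mm
F = k·δ = 1.6002 × 8.71 = 13.938 N

13.9 N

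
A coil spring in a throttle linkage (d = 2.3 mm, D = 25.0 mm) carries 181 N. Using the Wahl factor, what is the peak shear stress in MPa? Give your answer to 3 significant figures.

1070 MPa

Spring index C = D/d = 25.0/2.3 = 10.8696
K_W = (4C−1)/(4C−4) + 0.615/C = 42.478/39.478 + 0.0566 = 1.1326
τ₀ = 8FD/(πd³) = 8·181·25.0/(π·2.3³) = 36200/38.224 = 947.05 MPa
τ_max = K·τ₀ = 1.1326 × 947.05 = 1072.6 MPa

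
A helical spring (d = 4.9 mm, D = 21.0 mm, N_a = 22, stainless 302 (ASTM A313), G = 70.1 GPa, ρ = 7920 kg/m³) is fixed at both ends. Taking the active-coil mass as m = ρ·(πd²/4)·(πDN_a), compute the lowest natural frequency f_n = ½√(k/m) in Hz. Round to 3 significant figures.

k = Gd⁴/(8D³N_a) = (70.1×10³)(4.9⁴)/(8·21.0³·22) = 24.793 N/mm = 24793 N/m
Wire length L = πDN_a = π·21.0·22 = 1451.4 mm
m = ρ·(πd²/4)·L = 7920 × 18.857×10⁻⁶ m² × 1.4514 m = 0.21677 kg
f_n = ½√(k/m) = 0.5·√(24793/0.21677) = 0.5·√(1.1438e+05) = 169.1 Hz

169 Hz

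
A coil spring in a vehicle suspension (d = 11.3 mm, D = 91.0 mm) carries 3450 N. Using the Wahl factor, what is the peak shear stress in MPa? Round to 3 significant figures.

Spring index C = D/d = 91.0/11.3 = 8.0531
K_W = (4C−1)/(4C−4) + 0.615/C = 31.212/28.212 + 0.0764 = 1.1827
τ₀ = 8FD/(πd³) = 8·3450·91.0/(π·11.3³) = 2.5116e+06/4533 = 554.07 MPa
τ_max = K·τ₀ = 1.1827 × 554.07 = 655.3 MPa

655 MPa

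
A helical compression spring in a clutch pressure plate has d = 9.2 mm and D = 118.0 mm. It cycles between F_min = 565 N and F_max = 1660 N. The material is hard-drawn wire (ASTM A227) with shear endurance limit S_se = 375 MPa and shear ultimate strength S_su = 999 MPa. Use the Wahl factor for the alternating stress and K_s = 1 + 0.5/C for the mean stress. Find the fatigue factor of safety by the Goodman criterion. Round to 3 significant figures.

C = D/d = 118.0/9.2 = 12.8261; K_W = (4C−1)/(4C−4)+0.615/C = 1.1114; K_s = 1+0.5/C = 1.0390
F_a = (F_max−F_min)/2 = 547.5 N; F_m = (F_max+F_min)/2 = 1112.5 N
τ_a = K_W·8F_aD/(πd³) = 1.1114 × 211.27 = 234.8 MPa
τ_m = K_s·8F_mD/(πd³) = 1.0390 × 429.3 = 446.03 MPa
Goodman: 1/n_f = τ_a/S_se + τ_m/S_su = 234.8/375 + 446.03/999 = 0.62614 + 0.44648 = 1.0726
n_f = 1/1.0726 = 0.9323

0.932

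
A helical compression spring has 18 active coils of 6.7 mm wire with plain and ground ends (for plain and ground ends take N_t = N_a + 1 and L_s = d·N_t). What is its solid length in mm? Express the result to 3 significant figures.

127 mm

plain and ground ends: N_t = N_a + 1 = 18 + 1 = 19
L_s = d·N_t = 6.7 × 19 = 127.3 mm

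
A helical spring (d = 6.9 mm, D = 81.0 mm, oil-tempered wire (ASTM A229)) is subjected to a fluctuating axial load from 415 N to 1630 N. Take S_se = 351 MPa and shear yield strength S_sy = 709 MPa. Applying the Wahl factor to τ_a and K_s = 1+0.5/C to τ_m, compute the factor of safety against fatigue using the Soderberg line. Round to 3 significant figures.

0.462

C = D/d = 81.0/6.9 = 11.7391; K_W = (4C−1)/(4C−4)+0.615/C = 1.1222; K_s = 1+0.5/C = 1.0426
F_a = (F_max−F_min)/2 = 607.5 N; F_m = (F_max+F_min)/2 = 1022.5 N
τ_a = K_W·8F_aD/(πd³) = 1.1222 × 381.44 = 428.06 MPa
τ_m = K_s·8F_mD/(πd³) = 1.0426 × 642.01 = 669.35 MPa
Soderberg: 1/n_f = τ_a/S_se + τ_m/S_sy = 428.06/351 + 669.35/709 = 1.21954 + 0.94408 = 2.1636
n_f = 1/2.1636 = 0.4622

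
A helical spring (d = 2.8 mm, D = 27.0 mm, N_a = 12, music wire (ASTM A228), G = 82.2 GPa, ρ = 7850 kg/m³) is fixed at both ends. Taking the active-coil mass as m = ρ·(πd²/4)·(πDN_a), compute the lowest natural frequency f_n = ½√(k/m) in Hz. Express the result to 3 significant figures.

117 Hz

k = Gd⁴/(8D³N_a) = (82.2×10³)(2.8⁴)/(8·27.0³·12) = 2.6739 N/mm = 2673.9 N/m
Wire length L = πDN_a = π·27.0·12 = 1017.9 mm
m = ρ·(πd²/4)·L = 7850 × 6.1575×10⁻⁶ m² × 1.0179 m = 0.049201 kg
f_n = ½√(k/m) = 0.5·√(2673.9/0.049201) = 0.5·√(54346) = 116.56 Hz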